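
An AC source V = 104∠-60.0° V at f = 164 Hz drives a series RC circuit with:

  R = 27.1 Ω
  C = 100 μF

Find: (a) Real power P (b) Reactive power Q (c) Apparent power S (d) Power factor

Step 1 — Angular frequency: ω = 2π·f = 2π·164 = 1030 rad/s.
Step 2 — Component impedances:
  R: Z = R = 27.1 Ω
  C: Z = 1/(jωC) = -j/(ω·C) = 0 - j9.705 Ω
Step 3 — Series combination: Z_total = R + C = 27.1 - j9.705 Ω = 28.79∠-19.7° Ω.
Step 4 — Source phasor: V = 104∠-60.0° V = 52 - j90.07 V.
Step 5 — Current: I = V / Z = 2.756 - j2.337 A = 3.613∠-40.3° A.
Step 6 — Complex power: S = V·I* = 353.8 - j126.7 VA.
Step 7 — Real power: P = Re(S) = 353.8 W.
Step 8 — Reactive power: Q = Im(S) = -126.7 VAR.
Step 9 — Apparent power: |S| = 375.7 VA.
Step 10 — Power factor: PF = P/|S| = 0.9415 (leading).

(a) P = 353.8 W  (b) Q = -126.7 VAR  (c) S = 375.7 VA  (d) PF = 0.9415 (leading)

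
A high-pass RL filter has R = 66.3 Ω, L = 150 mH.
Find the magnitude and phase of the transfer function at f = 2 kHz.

Step 1 — Angular frequency: ω = 2π·2000 = 1.257e+04 rad/s.
Step 2 — Transfer function: H(jω) = jωL/(R + jωL).
Step 3 — Numerator jωL = j·1885; denominator R + jωL = 66.3 + j1885.
Step 4 — H = 0.9988 + j0.03513.
Step 5 — Magnitude: |H| = 0.9994 (-0.0 dB); phase: φ = 2.0°.

|H| = 0.9994 (-0.0 dB), φ = 2.0°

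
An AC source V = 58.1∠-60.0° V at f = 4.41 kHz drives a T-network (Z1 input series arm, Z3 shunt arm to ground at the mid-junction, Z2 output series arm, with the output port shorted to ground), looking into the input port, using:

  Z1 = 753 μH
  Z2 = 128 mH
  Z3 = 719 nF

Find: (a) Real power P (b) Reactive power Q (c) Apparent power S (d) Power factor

Step 1 — Angular frequency: ω = 2π·f = 2π·4410 = 2.771e+04 rad/s.
Step 2 — Component impedances:
  Z1: Z = jωL = j·2.771e+04·0.000753 = 0 + j20.86 Ω
  Z2: Z = jωL = j·2.771e+04·0.128 = 0 + j3547 Ω
  Z3: Z = 1/(jωC) = -j/(ω·C) = 0 - j50.19 Ω
Step 3 — With the output port shorted to ground, the output series arm Z2 runs from the junction to ground; the shunt arm Z3 also runs from the junction to ground. They appear in parallel: Z3 || Z2 = 0 - j50.91 Ω.
Step 4 — Series with input arm Z1: Z_in = Z1 + (Z3 || Z2) = 0 - j30.05 Ω = 30.05∠-90.0° Ω.
Step 5 — Source phasor: V = 58.1∠-60.0° V = 29.05 - j50.32 V.
Step 6 — Current: I = V / Z = 1.674 + j0.9667 A = 1.933∠30.0° A.
Step 7 — Complex power: S = V·I* = 0 - j112.3 VA.
Step 8 — Real power: P = Re(S) = 0 W.
Step 9 — Reactive power: Q = Im(S) = -112.3 VAR.
Step 10 — Apparent power: |S| = 112.3 VA.
Step 11 — Power factor: PF = P/|S| = 0 (leading).

(a) P = 0 W  (b) Q = -112.3 VAR  (c) S = 112.3 VA  (d) PF = 0 (leading)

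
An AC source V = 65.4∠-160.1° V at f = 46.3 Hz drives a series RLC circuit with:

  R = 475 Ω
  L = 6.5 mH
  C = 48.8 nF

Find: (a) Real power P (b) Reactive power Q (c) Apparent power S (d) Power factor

Step 1 — Angular frequency: ω = 2π·f = 2π·46.3 = 290.9 rad/s.
Step 2 — Component impedances:
  R: Z = R = 475 Ω
  L: Z = jωL = j·290.9·0.0065 = 0 + j1.891 Ω
  C: Z = 1/(jωC) = -j/(ω·C) = 0 - j7.044e+04 Ω
Step 3 — Series combination: Z_total = R + L + C = 475 - j7.044e+04 Ω = 7.044e+04∠-89.6° Ω.
Step 4 — Source phasor: V = 65.4∠-160.1° V = -61.49 - j22.26 V.
Step 5 — Current: I = V / Z = 0.0003101 - j0.0008751 A = 0.0009285∠-70.5° A.
Step 6 — Complex power: S = V·I* = 0.0004095 - j0.06072 VA.
Step 7 — Real power: P = Re(S) = 0.0004095 W.
Step 8 — Reactive power: Q = Im(S) = -0.06072 VAR.
Step 9 — Apparent power: |S| = 0.06072 VA.
Step 10 — Power factor: PF = P/|S| = 0.006743 (leading).

(a) P = 0.0004095 W  (b) Q = -0.06072 VAR  (c) S = 0.06072 VA  (d) PF = 0.006743 (leading)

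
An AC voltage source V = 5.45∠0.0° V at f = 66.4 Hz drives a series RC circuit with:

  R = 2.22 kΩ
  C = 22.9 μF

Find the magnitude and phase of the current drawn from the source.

Step 1 — Angular frequency: ω = 2π·f = 2π·66.4 = 417.2 rad/s.
Step 2 — Component impedances:
  R: Z = R = 2220 Ω
  C: Z = 1/(jωC) = -j/(ω·C) = 0 - j104.7 Ω
Step 3 — Series combination: Z_total = R + C = 2220 - j104.7 Ω = 2222∠-2.7° Ω.
Step 4 — Source phasor: V = 5.45∠0.0° V = 5.45 V.
Step 5 — Ohm's law: I = V / Z_total = (5.45) / (2220 - j104.7) = 0.00245 + j0.0001155 A.
Step 6 — Convert to polar: |I| = 0.002452 A, ∠I = 2.7°.

I = 0.002452∠2.7° A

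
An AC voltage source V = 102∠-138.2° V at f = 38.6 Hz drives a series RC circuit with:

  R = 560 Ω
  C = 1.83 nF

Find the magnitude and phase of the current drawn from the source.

Step 1 — Angular frequency: ω = 2π·f = 2π·38.6 = 242.5 rad/s.
Step 2 — Component impedances:
  R: Z = R = 560 Ω
  C: Z = 1/(jωC) = -j/(ω·C) = 0 - j2.253e+06 Ω
Step 3 — Series combination: Z_total = R + C = 560 - j2.253e+06 Ω = 2.253e+06∠-90.0° Ω.
Step 4 — Source phasor: V = 102∠-138.2° V = -76.04 - j67.99 V.
Step 5 — Ohm's law: I = V / Z_total = (-76.04 - j67.99) / (560 - j2.253e+06) = 3.017e-05 - j3.376e-05 A.
Step 6 — Convert to polar: |I| = 4.527e-05 A, ∠I = -48.2°.

I = 4.527e-05∠-48.2° A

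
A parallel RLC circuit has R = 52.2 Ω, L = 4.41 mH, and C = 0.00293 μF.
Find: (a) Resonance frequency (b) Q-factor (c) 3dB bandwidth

Step 1 — Resonance: ω₀ = 1/√(LC) = 1/√(0.00441·2.93e-09) = 2.782e+05 rad/s.
Step 2 — f₀ = ω₀/(2π) = 4.428e+04 Hz.
Step 3 — Parallel Q: Q = R/(ω₀L) = 52.2/(2.782e+05·0.00441) = 0.04255.
Step 4 — Bandwidth: Δω = ω₀/Q = 6.538e+06 rad/s; BW = Δω/(2π) = 1.041e+06 Hz.

(a) f₀ = 4.428e+04 Hz  (b) Q = 0.04255  (c) BW = 1.041e+06 Hz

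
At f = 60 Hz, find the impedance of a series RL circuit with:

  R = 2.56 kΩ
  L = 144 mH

Step 1 — Angular frequency: ω = 2π·f = 2π·60 = 377 rad/s.
Step 2 — Component impedances:
  R: Z = R = 2560 Ω
  L: Z = jωL = j·377·0.144 = 0 + j54.29 Ω
Step 3 — Series combination: Z_total = R + L = 2560 + j54.29 Ω = 2561∠1.2° Ω.

Z = 2560 + j54.29 Ω = 2561∠1.2° Ω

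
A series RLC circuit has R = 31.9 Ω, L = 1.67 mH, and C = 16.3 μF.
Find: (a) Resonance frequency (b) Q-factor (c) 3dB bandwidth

Step 1 — Resonance condition Im(Z)=0 gives ω₀ = 1/√(LC).
Step 2 — ω₀ = 1/√(0.00167·1.63e-05) = 6061 rad/s.
Step 3 — f₀ = ω₀/(2π) = 964.6 Hz.
Step 4 — Series Q: Q = ω₀L/R = 6061·0.00167/31.9 = 0.3173.
Step 5 — 3dB bandwidth: Δω = ω₀/Q = 1.91e+04 rad/s; BW = Δω/(2π) = 3040 Hz.

(a) f₀ = 964.6 Hz  (b) Q = 0.3173  (c) BW = 3040 Hz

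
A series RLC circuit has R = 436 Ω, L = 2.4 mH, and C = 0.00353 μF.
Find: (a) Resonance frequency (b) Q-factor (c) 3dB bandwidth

Step 1 — Resonance: ω₀ = 1/√(LC) = 1/√(0.0024·3.53e-09) = 3.436e+05 rad/s.
Step 2 — f₀ = ω₀/(2π) = 5.468e+04 Hz.
Step 3 — Series Q: Q = ω₀L/R = 3.436e+05·0.0024/436 = 1.891.
Step 4 — Bandwidth: Δω = ω₀/Q = 1.817e+05 rad/s; BW = Δω/(2π) = 2.891e+04 Hz.

(a) f₀ = 5.468e+04 Hz  (b) Q = 1.891  (c) BW = 2.891e+04 Hz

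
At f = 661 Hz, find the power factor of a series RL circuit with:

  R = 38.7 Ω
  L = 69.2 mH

Step 1 — Angular frequency: ω = 2π·f = 2π·661 = 4153 rad/s.
Step 2 — Component impedances:
  R: Z = R = 38.7 Ω
  L: Z = jωL = j·4153·0.0692 = 0 + j287.4 Ω
Step 3 — Series combination: Z_total = R + L = 38.7 + j287.4 Ω = 290∠82.3° Ω.
Step 4 — Power factor: PF = cos(φ) = Re(Z)/|Z| = 38.7/289.99 = 0.1335.
Step 5 — Type: Im(Z) = 287.4 ⇒ lagging (phase φ = 82.3°).

PF = 0.1335 (lagging, φ = 82.3°)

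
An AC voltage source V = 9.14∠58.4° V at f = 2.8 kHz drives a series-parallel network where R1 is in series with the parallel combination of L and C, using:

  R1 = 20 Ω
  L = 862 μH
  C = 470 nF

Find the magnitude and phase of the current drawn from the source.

Step 1 — Angular frequency: ω = 2π·f = 2π·2800 = 1.759e+04 rad/s.
Step 2 — Component impedances:
  R1: Z = R = 20 Ω
  L: Z = jωL = j·1.759e+04·0.000862 = 0 + j15.17 Ω
  C: Z = 1/(jωC) = -j/(ω·C) = 0 - j120.9 Ω
Step 3 — Parallel branch: L || C = 1/(1/L + 1/C) = 0 + j17.34 Ω.
Step 4 — Series with R1: Z_total = R1 + (L || C) = 20 + j17.34 Ω = 26.47∠40.9° Ω.
Step 5 — Source phasor: V = 9.14∠58.4° V = 4.789 + j7.785 V.
Step 6 — Ohm's law: I = V / Z_total = (4.789 + j7.785) / (20 + j17.34) = 0.3294 + j0.1037 A.
Step 7 — Convert to polar: |I| = 0.3453 A, ∠I = 17.5°.

I = 0.3453∠17.5° A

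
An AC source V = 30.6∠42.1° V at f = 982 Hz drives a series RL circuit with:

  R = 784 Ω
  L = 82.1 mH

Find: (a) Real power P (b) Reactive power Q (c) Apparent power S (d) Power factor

Step 1 — Angular frequency: ω = 2π·f = 2π·982 = 6170 rad/s.
Step 2 — Component impedances:
  R: Z = R = 784 Ω
  L: Z = jωL = j·6170·0.0821 = 0 + j506.6 Ω
Step 3 — Series combination: Z_total = R + L = 784 + j506.6 Ω = 933.4∠32.9° Ω.
Step 4 — Source phasor: V = 30.6∠42.1° V = 22.7 + j20.52 V.
Step 5 — Current: I = V / Z = 0.03236 + j0.00526 A = 0.03278∠9.2° A.
Step 6 — Complex power: S = V·I* = 0.8426 + j0.5444 VA.
Step 7 — Real power: P = Re(S) = 0.8426 W.
Step 8 — Reactive power: Q = Im(S) = 0.5444 VAR.
Step 9 — Apparent power: |S| = 1.003 VA.
Step 10 — Power factor: PF = P/|S| = 0.8399 (lagging).

(a) P = 0.8426 W  (b) Q = 0.5444 VAR  (c) S = 1.003 VA  (d) PF = 0.8399 (lagging)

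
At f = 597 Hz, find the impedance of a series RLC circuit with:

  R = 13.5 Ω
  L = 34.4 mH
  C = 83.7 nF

Step 1 — Angular frequency: ω = 2π·f = 2π·597 = 3751 rad/s.
Step 2 — Component impedances:
  R: Z = R = 13.5 Ω
  L: Z = jωL = j·3751·0.0344 = 0 + j129 Ω
  C: Z = 1/(jωC) = -j/(ω·C) = 0 - j3185 Ω
Step 3 — Series combination: Z_total = R + L + C = 13.5 - j3056 Ω = 3056∠-89.7° Ω.

Z = 13.5 - j3056 Ω = 3056∠-89.7° Ω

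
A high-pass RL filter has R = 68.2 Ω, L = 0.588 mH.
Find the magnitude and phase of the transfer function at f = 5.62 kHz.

Step 1 — Angular frequency: ω = 2π·5620 = 3.531e+04 rad/s.
Step 2 — Transfer function: H(jω) = jωL/(R + jωL).
Step 3 — Numerator jωL = j·20.76; denominator R + jωL = 68.2 + j20.76.
Step 4 — H = 0.08482 + j0.2786.
Step 5 — Magnitude: |H| = 0.2912 (-10.7 dB); phase: φ = 73.1°.

|H| = 0.2912 (-10.7 dB), φ = 73.1°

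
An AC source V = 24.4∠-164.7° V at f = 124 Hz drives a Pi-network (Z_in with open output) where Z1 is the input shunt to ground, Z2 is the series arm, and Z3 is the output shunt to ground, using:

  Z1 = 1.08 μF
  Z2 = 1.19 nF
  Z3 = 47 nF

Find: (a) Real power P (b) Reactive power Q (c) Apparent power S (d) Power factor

Step 1 — Angular frequency: ω = 2π·f = 2π·124 = 779.1 rad/s.
Step 2 — Component impedances:
  Z1: Z = 1/(jωC) = -j/(ω·C) = 0 - j1188 Ω
  Z2: Z = 1/(jωC) = -j/(ω·C) = 0 - j1.079e+06 Ω
  Z3: Z = 1/(jωC) = -j/(ω·C) = 0 - j2.731e+04 Ω
Step 3 — With open output, the series arm Z2 and the output shunt Z3 appear in series to ground: Z2 + Z3 = 0 - j1.106e+06 Ω.
Step 4 — Parallel with input shunt Z1: Z_in = Z1 || (Z2 + Z3) = 0 - j1187 Ω = 1187∠-90.0° Ω.
Step 5 — Source phasor: V = 24.4∠-164.7° V = -23.54 - j6.439 V.
Step 6 — Current: I = V / Z = 0.005423 - j0.01982 A = 0.02055∠-74.7° A.
Step 7 — Complex power: S = V·I* = 0 - j0.5015 VA.
Step 8 — Real power: P = Re(S) = 0 W.
Step 9 — Reactive power: Q = Im(S) = -0.5015 VAR.
Step 10 — Apparent power: |S| = 0.5015 VA.
Step 11 — Power factor: PF = P/|S| = 0 (leading).

(a) P = 0 W  (b) Q = -0.5015 VAR  (c) S = 0.5015 VA  (d) PF = 0 (leading)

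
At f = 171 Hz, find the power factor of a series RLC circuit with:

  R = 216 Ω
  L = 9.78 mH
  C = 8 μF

Step 1 — Angular frequency: ω = 2π·f = 2π·171 = 1074 rad/s.
Step 2 — Component impedances:
  R: Z = R = 216 Ω
  L: Z = jωL = j·1074·0.00978 = 0 + j10.51 Ω
  C: Z = 1/(jωC) = -j/(ω·C) = 0 - j116.3 Ω
Step 3 — Series combination: Z_total = R + L + C = 216 - j105.8 Ω = 240.5∠-26.1° Ω.
Step 4 — Power factor: PF = cos(φ) = Re(Z)/|Z| = 216/240.53 = 0.898.
Step 5 — Type: Im(Z) = -105.8 ⇒ leading (phase φ = -26.1°).

PF = 0.898 (leading, φ = -26.1°)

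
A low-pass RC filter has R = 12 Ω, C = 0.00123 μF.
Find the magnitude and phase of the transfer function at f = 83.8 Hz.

Step 1 — Angular frequency: ω = 2π·83.8 = 526.5 rad/s.
Step 2 — Transfer function: H(jω) = 1/(1 + jωRC).
Step 3 — Denominator: 1 + jωRC = 1 + j·526.5·12·1.23e-09 = 1 + j7.772e-06.
Step 4 — H = 1 - j7.772e-06.
Step 5 — Magnitude: |H| = 1 (-0.0 dB); phase: φ = -0.0°.

|H| = 1 (-0.0 dB), φ = -0.0°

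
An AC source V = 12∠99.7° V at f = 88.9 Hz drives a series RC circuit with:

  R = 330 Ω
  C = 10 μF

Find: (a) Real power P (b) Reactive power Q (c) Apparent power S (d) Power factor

Step 1 — Angular frequency: ω = 2π·f = 2π·88.9 = 558.6 rad/s.
Step 2 — Component impedances:
  R: Z = R = 330 Ω
  C: Z = 1/(jωC) = -j/(ω·C) = 0 - j179 Ω
Step 3 — Series combination: Z_total = R + C = 330 - j179 Ω = 375.4∠-28.5° Ω.
Step 4 — Source phasor: V = 12∠99.7° V = -2.022 + j11.83 V.
Step 5 — Current: I = V / Z = -0.01976 + j0.02513 A = 0.03196∠128.2° A.
Step 6 — Complex power: S = V·I* = 0.3371 - j0.1829 VA.
Step 7 — Real power: P = Re(S) = 0.3371 W.
Step 8 — Reactive power: Q = Im(S) = -0.1829 VAR.
Step 9 — Apparent power: |S| = 0.3836 VA.
Step 10 — Power factor: PF = P/|S| = 0.879 (leading).

(a) P = 0.3371 W  (b) Q = -0.1829 VAR  (c) S = 0.3836 VA  (d) PF = 0.879 (leading)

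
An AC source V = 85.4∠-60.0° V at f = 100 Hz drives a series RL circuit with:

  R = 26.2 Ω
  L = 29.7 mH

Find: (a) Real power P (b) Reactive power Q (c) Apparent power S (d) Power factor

Step 1 — Angular frequency: ω = 2π·f = 2π·100 = 628.3 rad/s.
Step 2 — Component impedances:
  R: Z = R = 26.2 Ω
  L: Z = jωL = j·628.3·0.0297 = 0 + j18.66 Ω
Step 3 — Series combination: Z_total = R + L = 26.2 + j18.66 Ω = 32.17∠35.5° Ω.
Step 4 — Source phasor: V = 85.4∠-60.0° V = 42.7 - j73.96 V.
Step 5 — Current: I = V / Z = -0.2526 - j2.643 A = 2.655∠-95.5° A.
Step 6 — Complex power: S = V·I* = 184.7 + j131.5 VA.
Step 7 — Real power: P = Re(S) = 184.7 W.
Step 8 — Reactive power: Q = Im(S) = 131.5 VAR.
Step 9 — Apparent power: |S| = 226.7 VA.
Step 10 — Power factor: PF = P/|S| = 0.8145 (lagging).

(a) P = 184.7 W  (b) Q = 131.5 VAR  (c) S = 226.7 VA  (d) PF = 0.8145 (lagging)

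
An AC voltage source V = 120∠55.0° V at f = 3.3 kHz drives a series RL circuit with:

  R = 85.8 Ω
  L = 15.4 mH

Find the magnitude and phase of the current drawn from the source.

Step 1 — Angular frequency: ω = 2π·f = 2π·3300 = 2.073e+04 rad/s.
Step 2 — Component impedances:
  R: Z = R = 85.8 Ω
  L: Z = jωL = j·2.073e+04·0.0154 = 0 + j319.3 Ω
Step 3 — Series combination: Z_total = R + L = 85.8 + j319.3 Ω = 330.6∠75.0° Ω.
Step 4 — Source phasor: V = 120∠55.0° V = 68.83 + j98.3 V.
Step 5 — Ohm's law: I = V / Z_total = (68.83 + j98.3) / (85.8 + j319.3) = 0.3411 - j0.1239 A.
Step 6 — Convert to polar: |I| = 0.3629 A, ∠I = -20.0°.

I = 0.3629∠-20.0° A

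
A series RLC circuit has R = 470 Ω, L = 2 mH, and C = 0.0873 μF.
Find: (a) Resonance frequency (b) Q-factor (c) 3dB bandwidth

Step 1 — Resonance: ω₀ = 1/√(LC) = 1/√(0.002·8.73e-08) = 7.568e+04 rad/s.
Step 2 — f₀ = ω₀/(2π) = 1.204e+04 Hz.
Step 3 — Series Q: Q = ω₀L/R = 7.568e+04·0.002/470 = 0.322.
Step 4 — Bandwidth: Δω = ω₀/Q = 2.35e+05 rad/s; BW = Δω/(2π) = 3.74e+04 Hz.

(a) f₀ = 1.204e+04 Hz  (b) Q = 0.322  (c) BW = 3.74e+04 Hz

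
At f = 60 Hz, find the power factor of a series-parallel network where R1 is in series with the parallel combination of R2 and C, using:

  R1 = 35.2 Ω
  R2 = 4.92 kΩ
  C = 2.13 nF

Step 1 — Angular frequency: ω = 2π·f = 2π·60 = 377 rad/s.
Step 2 — Component impedances:
  R1: Z = R = 35.2 Ω
  R2: Z = R = 4920 Ω
  C: Z = 1/(jωC) = -j/(ω·C) = 0 - j1.245e+06 Ω
Step 3 — Parallel branch: R2 || C = 1/(1/R2 + 1/C) = 4920 - j19.44 Ω.
Step 4 — Series with R1: Z_total = R1 + (R2 || C) = 4955 - j19.44 Ω = 4955∠-0.2° Ω.
Step 5 — Power factor: PF = cos(φ) = Re(Z)/|Z| = 4955/4955 = 1.
Step 6 — Type: Im(Z) = -19.44 ⇒ leading (phase φ = -0.2°).

PF = 1 (leading, φ = -0.2°)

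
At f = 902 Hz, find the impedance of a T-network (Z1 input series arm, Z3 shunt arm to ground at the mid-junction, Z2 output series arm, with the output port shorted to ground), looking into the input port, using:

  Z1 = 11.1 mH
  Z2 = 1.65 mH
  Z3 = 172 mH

Step 1 — Angular frequency: ω = 2π·f = 2π·902 = 5667 rad/s.
Step 2 — Component impedances:
  Z1: Z = jωL = j·5667·0.0111 = 0 + j62.91 Ω
  Z2: Z = jωL = j·5667·0.00165 = 0 + j9.351 Ω
  Z3: Z = jωL = j·5667·0.172 = 0 + j974.8 Ω
Step 3 — With the output port shorted to ground, the output series arm Z2 runs from the junction to ground; the shunt arm Z3 also runs from the junction to ground. They appear in parallel: Z3 || Z2 = 0 + j9.262 Ω.
Step 4 — Series with input arm Z1: Z_in = Z1 + (Z3 || Z2) = 0 + j72.17 Ω = 72.17∠90.0° Ω.

Z = 0 + j72.17 Ω = 72.17∠90.0° Ω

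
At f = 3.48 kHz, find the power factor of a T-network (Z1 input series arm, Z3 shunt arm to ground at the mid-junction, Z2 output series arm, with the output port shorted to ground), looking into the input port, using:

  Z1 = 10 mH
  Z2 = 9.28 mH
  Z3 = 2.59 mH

Step 1 — Angular frequency: ω = 2π·f = 2π·3480 = 2.187e+04 rad/s.
Step 2 — Component impedances:
  Z1: Z = jωL = j·2.187e+04·0.01 = 0 + j218.7 Ω
  Z2: Z = jωL = j·2.187e+04·0.00928 = 0 + j202.9 Ω
  Z3: Z = jωL = j·2.187e+04·0.00259 = 0 + j56.63 Ω
Step 3 — With the output port shorted to ground, the output series arm Z2 runs from the junction to ground; the shunt arm Z3 also runs from the junction to ground. They appear in parallel: Z3 || Z2 = 0 + j44.27 Ω.
Step 4 — Series with input arm Z1: Z_in = Z1 + (Z3 || Z2) = 0 + j262.9 Ω = 262.9∠90.0° Ω.
Step 5 — Power factor: PF = cos(φ) = Re(Z)/|Z| = 0/262.9 = 0.
Step 6 — Type: Im(Z) = 262.9 ⇒ lagging (phase φ = 90.0°).

PF = 0 (lagging, φ = 90.0°)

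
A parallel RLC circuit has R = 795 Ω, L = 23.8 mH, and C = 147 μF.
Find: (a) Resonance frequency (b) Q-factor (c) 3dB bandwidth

Step 1 — Resonance: ω₀ = 1/√(LC) = 1/√(0.0238·0.000147) = 534.6 rad/s.
Step 2 — f₀ = ω₀/(2π) = 85.09 Hz.
Step 3 — Parallel Q: Q = R/(ω₀L) = 795/(534.6·0.0238) = 62.48.
Step 4 — Bandwidth: Δω = ω₀/Q = 8.557 rad/s; BW = Δω/(2π) = 1.362 Hz.

(a) f₀ = 85.09 Hz  (b) Q = 62.48  (c) BW = 1.362 Hz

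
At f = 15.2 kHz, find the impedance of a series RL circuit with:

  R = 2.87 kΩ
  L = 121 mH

Step 1 — Angular frequency: ω = 2π·f = 2π·1.52e+04 = 9.55e+04 rad/s.
Step 2 — Component impedances:
  R: Z = R = 2870 Ω
  L: Z = jωL = j·9.55e+04·0.121 = 0 + j1.156e+04 Ω
Step 3 — Series combination: Z_total = R + L = 2870 + j1.156e+04 Ω = 1.191e+04∠76.1° Ω.

Z = 2870 + j1.156e+04 Ω = 1.191e+04∠76.1° Ω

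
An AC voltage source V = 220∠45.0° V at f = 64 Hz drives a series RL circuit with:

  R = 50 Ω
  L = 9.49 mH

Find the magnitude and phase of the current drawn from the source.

Step 1 — Angular frequency: ω = 2π·f = 2π·64 = 402.1 rad/s.
Step 2 — Component impedances:
  R: Z = R = 50 Ω
  L: Z = jωL = j·402.1·0.00949 = 0 + j3.816 Ω
Step 3 — Series combination: Z_total = R + L = 50 + j3.816 Ω = 50.15∠4.4° Ω.
Step 4 — Source phasor: V = 220∠45.0° V = 155.6 + j155.6 V.
Step 5 — Ohm's law: I = V / Z_total = (155.6 + j155.6) / (50 + j3.816) = 3.329 + j2.857 A.
Step 6 — Convert to polar: |I| = 4.387 A, ∠I = 40.6°.

I = 4.387∠40.6° A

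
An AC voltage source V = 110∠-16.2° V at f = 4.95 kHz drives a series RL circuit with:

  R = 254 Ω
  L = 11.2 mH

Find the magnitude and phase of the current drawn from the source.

Step 1 — Angular frequency: ω = 2π·f = 2π·4950 = 3.11e+04 rad/s.
Step 2 — Component impedances:
  R: Z = R = 254 Ω
  L: Z = jωL = j·3.11e+04·0.0112 = 0 + j348.3 Ω
Step 3 — Series combination: Z_total = R + L = 254 + j348.3 Ω = 431.1∠53.9° Ω.
Step 4 — Source phasor: V = 110∠-16.2° V = 105.6 - j30.69 V.
Step 5 — Ohm's law: I = V / Z_total = (105.6 - j30.69) / (254 + j348.3) = 0.08684 - j0.2399 A.
Step 6 — Convert to polar: |I| = 0.2552 A, ∠I = -70.1°.

I = 0.2552∠-70.1° A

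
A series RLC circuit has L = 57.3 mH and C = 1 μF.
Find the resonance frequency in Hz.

Step 1 — Resonance condition Im(Z)=0 gives ω₀ = 1/√(LC).
Step 2 — ω₀ = 1/√(0.0573·1e-06) = 4178 rad/s.
Step 3 — f₀ = ω₀/(2π) = 664.9 Hz.

f₀ = 664.9 Hz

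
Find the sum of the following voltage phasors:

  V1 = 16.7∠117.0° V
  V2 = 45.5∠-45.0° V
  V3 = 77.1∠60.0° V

Step 1 — Convert each phasor to rectangular form:
  V1 = 16.7·(cos(117.0°) + j·sin(117.0°)) = -7.582 + j14.88 V
  V2 = 45.5·(cos(-45.0°) + j·sin(-45.0°)) = 32.17 - j32.17 V
  V3 = 77.1·(cos(60.0°) + j·sin(60.0°)) = 38.55 + j66.77 V
Step 2 — Sum components: V_total = 63.14 + j49.48 V.
Step 3 — Convert to polar: |V_total| = 80.22 V, ∠V_total = 38.1°.

V_total = 80.22∠38.1° V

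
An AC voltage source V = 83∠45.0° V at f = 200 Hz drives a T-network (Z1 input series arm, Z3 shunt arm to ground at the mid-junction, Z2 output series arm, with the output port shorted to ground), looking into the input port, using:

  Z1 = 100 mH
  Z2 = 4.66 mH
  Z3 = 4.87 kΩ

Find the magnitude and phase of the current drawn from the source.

Step 1 — Angular frequency: ω = 2π·f = 2π·200 = 1257 rad/s.
Step 2 — Component impedances:
  Z1: Z = jωL = j·1257·0.1 = 0 + j125.7 Ω
  Z2: Z = jωL = j·1257·0.00466 = 0 + j5.856 Ω
  Z3: Z = R = 4870 Ω
Step 3 — With the output port shorted to ground, the output series arm Z2 runs from the junction to ground; the shunt arm Z3 also runs from the junction to ground. They appear in parallel: Z3 || Z2 = 0.007041 + j5.856 Ω.
Step 4 — Series with input arm Z1: Z_in = Z1 + (Z3 || Z2) = 0.007041 + j131.5 Ω = 131.5∠90.0° Ω.
Step 5 — Source phasor: V = 83∠45.0° V = 58.69 + j58.69 V.
Step 6 — Ohm's law: I = V / Z_total = (58.69 + j58.69) / (0.007041 + j131.5) = 0.4463 - j0.4462 A.
Step 7 — Convert to polar: |I| = 0.6311 A, ∠I = -45.0°.

I = 0.6311∠-45.0° A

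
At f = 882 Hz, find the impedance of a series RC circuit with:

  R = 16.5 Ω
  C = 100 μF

Step 1 — Angular frequency: ω = 2π·f = 2π·882 = 5542 rad/s.
Step 2 — Component impedances:
  R: Z = R = 16.5 Ω
  C: Z = 1/(jωC) = -j/(ω·C) = 0 - j1.804 Ω
Step 3 — Series combination: Z_total = R + C = 16.5 - j1.804 Ω = 16.6∠-6.2° Ω.

Z = 16.5 - j1.804 Ω = 16.6∠-6.2° Ω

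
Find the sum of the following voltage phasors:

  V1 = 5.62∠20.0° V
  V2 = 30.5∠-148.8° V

Step 1 — Convert each phasor to rectangular form:
  V1 = 5.62·(cos(20.0°) + j·sin(20.0°)) = 5.281 + j1.922 V
  V2 = 30.5·(cos(-148.8°) + j·sin(-148.8°)) = -26.09 - j15.8 V
Step 2 — Sum components: V_total = -20.81 - j13.88 V.
Step 3 — Convert to polar: |V_total| = 25.01 V, ∠V_total = -146.3°.

V_total = 25.01∠-146.3° V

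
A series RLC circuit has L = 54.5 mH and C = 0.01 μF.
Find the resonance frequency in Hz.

Step 1 — Resonance condition Im(Z)=0 gives ω₀ = 1/√(LC).
Step 2 — ω₀ = 1/√(0.0545·1e-08) = 4.284e+04 rad/s.
Step 3 — f₀ = ω₀/(2π) = 6817 Hz.

f₀ = 6817 Hz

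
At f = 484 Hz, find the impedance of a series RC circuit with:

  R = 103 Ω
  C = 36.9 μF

Step 1 — Angular frequency: ω = 2π·f = 2π·484 = 3041 rad/s.
Step 2 — Component impedances:
  R: Z = R = 103 Ω
  C: Z = 1/(jωC) = -j/(ω·C) = 0 - j8.911 Ω
Step 3 — Series combination: Z_total = R + C = 103 - j8.911 Ω = 103.4∠-4.9° Ω.

Z = 103 - j8.911 Ω = 103.4∠-4.9° Ω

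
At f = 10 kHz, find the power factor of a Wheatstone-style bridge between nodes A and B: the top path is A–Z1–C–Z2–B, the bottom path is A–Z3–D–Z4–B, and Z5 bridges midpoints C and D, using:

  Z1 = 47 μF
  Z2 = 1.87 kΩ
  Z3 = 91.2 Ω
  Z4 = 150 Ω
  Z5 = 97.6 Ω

Step 1 — Angular frequency: ω = 2π·f = 2π·1e+04 = 6.283e+04 rad/s.
Step 2 — Component impedances:
  Z1: Z = 1/(jωC) = -j/(ω·C) = 0 - j0.3386 Ω
  Z2: Z = R = 1870 Ω
  Z3: Z = R = 91.2 Ω
  Z4: Z = R = 150 Ω
  Z5: Z = R = 97.6 Ω
Step 3 — Bridge requires nodal analysis (the Z5 bridge couples midpoints C and D, so the two paths cannot be reduced to a simple series/parallel combination). Setting node B to ground and injecting 1 A at node A, the 3-node admittance system at A, C, D solves to V_A = Z_AB = 178.3 - j0.09597 Ω = 178.3∠-0.0° Ω.
Step 4 — Power factor: PF = cos(φ) = Re(Z)/|Z| = 178.3/178.3 = 1.
Step 5 — Type: Im(Z) = -0.09597 ⇒ leading (phase φ = -0.0°).

PF = 1 (leading, φ = -0.0°)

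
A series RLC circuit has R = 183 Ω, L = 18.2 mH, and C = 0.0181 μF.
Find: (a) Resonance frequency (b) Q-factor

Step 1 — Resonance condition Im(Z)=0 gives ω₀ = 1/√(LC).
Step 2 — ω₀ = 1/√(0.0182·1.81e-08) = 5.51e+04 rad/s.
Step 3 — f₀ = ω₀/(2π) = 8769 Hz.
Step 4 — Series Q: Q = ω₀L/R = 5.51e+04·0.0182/183 = 5.48.

(a) f₀ = 8769 Hz  (b) Q = 5.48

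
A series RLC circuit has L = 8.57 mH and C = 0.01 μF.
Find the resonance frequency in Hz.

Step 1 — Resonance condition Im(Z)=0 gives ω₀ = 1/√(LC).
Step 2 — ω₀ = 1/√(0.00857·1e-08) = 1.08e+05 rad/s.
Step 3 — f₀ = ω₀/(2π) = 1.719e+04 Hz.

f₀ = 1.719e+04 Hz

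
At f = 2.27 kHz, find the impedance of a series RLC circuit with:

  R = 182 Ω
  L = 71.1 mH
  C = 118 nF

Step 1 — Angular frequency: ω = 2π·f = 2π·2270 = 1.426e+04 rad/s.
Step 2 — Component impedances:
  R: Z = R = 182 Ω
  L: Z = jωL = j·1.426e+04·0.0711 = 0 + j1014 Ω
  C: Z = 1/(jωC) = -j/(ω·C) = 0 - j594.2 Ω
Step 3 — Series combination: Z_total = R + L + C = 182 + j419.9 Ω = 457.7∠66.6° Ω.

Z = 182 + j419.9 Ω = 457.7∠66.6° Ω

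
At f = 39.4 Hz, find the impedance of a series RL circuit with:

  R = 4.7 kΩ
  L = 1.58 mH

Step 1 — Angular frequency: ω = 2π·f = 2π·39.4 = 247.6 rad/s.
Step 2 — Component impedances:
  R: Z = R = 4700 Ω
  L: Z = jωL = j·247.6·0.00158 = 0 + j0.3911 Ω
Step 3 — Series combination: Z_total = R + L = 4700 + j0.3911 Ω = 4700∠0.0° Ω.

Z = 4700 + j0.3911 Ω = 4700∠0.0° Ω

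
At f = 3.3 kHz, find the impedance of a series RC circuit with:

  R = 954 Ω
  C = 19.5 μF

Step 1 — Angular frequency: ω = 2π·f = 2π·3300 = 2.073e+04 rad/s.
Step 2 — Component impedances:
  R: Z = R = 954 Ω
  C: Z = 1/(jωC) = -j/(ω·C) = 0 - j2.473 Ω
Step 3 — Series combination: Z_total = R + C = 954 - j2.473 Ω = 954∠-0.1° Ω.

Z = 954 - j2.473 Ω = 954∠-0.1° Ω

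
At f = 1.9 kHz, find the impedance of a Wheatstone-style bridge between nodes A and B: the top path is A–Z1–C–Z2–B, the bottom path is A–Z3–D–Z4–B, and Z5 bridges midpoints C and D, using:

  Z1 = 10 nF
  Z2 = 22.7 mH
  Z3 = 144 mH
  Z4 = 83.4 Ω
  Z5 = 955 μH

Step 1 — Angular frequency: ω = 2π·f = 2π·1900 = 1.194e+04 rad/s.
Step 2 — Component impedances:
  Z1: Z = 1/(jωC) = -j/(ω·C) = 0 - j8377 Ω
  Z2: Z = jωL = j·1.194e+04·0.0227 = 0 + j271 Ω
  Z3: Z = jωL = j·1.194e+04·0.144 = 0 + j1719 Ω
  Z4: Z = R = 83.4 Ω
  Z5: Z = jωL = j·1.194e+04·0.000955 = 0 + j11.4 Ω
Step 3 — Bridge requires nodal analysis (the Z5 bridge couples midpoints C and D, so the two paths cannot be reduced to a simple series/parallel combination). Setting node B to ground and injecting 1 A at node A, the 3-node admittance system at A, C, D solves to V_A = Z_AB = 78.32 + j2187 Ω = 2188∠87.9° Ω.

Z = 78.32 + j2187 Ω = 2188∠87.9° Ω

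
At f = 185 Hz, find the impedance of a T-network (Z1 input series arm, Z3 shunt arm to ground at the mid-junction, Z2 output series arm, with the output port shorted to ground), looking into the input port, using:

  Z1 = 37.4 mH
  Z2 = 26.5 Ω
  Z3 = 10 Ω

Step 1 — Angular frequency: ω = 2π·f = 2π·185 = 1162 rad/s.
Step 2 — Component impedances:
  Z1: Z = jωL = j·1162·0.0374 = 0 + j43.47 Ω
  Z2: Z = R = 26.5 Ω
  Z3: Z = R = 10 Ω
Step 3 — With the output port shorted to ground, the output series arm Z2 runs from the junction to ground; the shunt arm Z3 also runs from the junction to ground. They appear in parallel: Z3 || Z2 = 7.26 Ω.
Step 4 — Series with input arm Z1: Z_in = Z1 + (Z3 || Z2) = 7.26 + j43.47 Ω = 44.08∠80.5° Ω.

Z = 7.26 + j43.47 Ω = 44.08∠80.5° Ω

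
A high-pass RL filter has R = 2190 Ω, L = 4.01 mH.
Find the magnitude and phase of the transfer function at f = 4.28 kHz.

Step 1 — Angular frequency: ω = 2π·4280 = 2.689e+04 rad/s.
Step 2 — Transfer function: H(jω) = jωL/(R + jωL).
Step 3 — Numerator jωL = j·107.8; denominator R + jωL = 2190 + j107.8.
Step 4 — H = 0.002419 + j0.04912.
Step 5 — Magnitude: |H| = 0.04918 (-26.2 dB); phase: φ = 87.2°.

|H| = 0.04918 (-26.2 dB), φ = 87.2°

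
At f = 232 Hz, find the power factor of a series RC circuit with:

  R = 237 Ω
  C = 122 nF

Step 1 — Angular frequency: ω = 2π·f = 2π·232 = 1458 rad/s.
Step 2 — Component impedances:
  R: Z = R = 237 Ω
  C: Z = 1/(jωC) = -j/(ω·C) = 0 - j5623 Ω
Step 3 — Series combination: Z_total = R + C = 237 - j5623 Ω = 5628∠-87.6° Ω.
Step 4 — Power factor: PF = cos(φ) = Re(Z)/|Z| = 237/5628 = 0.04211.
Step 5 — Type: Im(Z) = -5623 ⇒ leading (phase φ = -87.6°).

PF = 0.04211 (leading, φ = -87.6°)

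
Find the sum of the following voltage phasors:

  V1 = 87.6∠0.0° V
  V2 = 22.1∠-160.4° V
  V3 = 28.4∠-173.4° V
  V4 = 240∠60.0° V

Step 1 — Convert each phasor to rectangular form:
  V1 = 87.6·(cos(0.0°) + j·sin(0.0°)) = 87.6 V
  V2 = 22.1·(cos(-160.4°) + j·sin(-160.4°)) = -20.82 - j7.413 V
  V3 = 28.4·(cos(-173.4°) + j·sin(-173.4°)) = -28.21 - j3.264 V
  V4 = 240·(cos(60.0°) + j·sin(60.0°)) = 120 + j207.8 V
Step 2 — Sum components: V_total = 158.6 + j197.2 V.
Step 3 — Convert to polar: |V_total| = 253 V, ∠V_total = 51.2°.

V_total = 253∠51.2° V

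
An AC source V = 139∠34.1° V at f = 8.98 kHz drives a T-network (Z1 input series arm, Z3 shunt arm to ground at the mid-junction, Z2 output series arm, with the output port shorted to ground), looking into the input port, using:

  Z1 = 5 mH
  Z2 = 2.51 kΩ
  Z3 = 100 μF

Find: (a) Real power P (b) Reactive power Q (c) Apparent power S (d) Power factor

Step 1 — Angular frequency: ω = 2π·f = 2π·8980 = 5.642e+04 rad/s.
Step 2 — Component impedances:
  Z1: Z = jωL = j·5.642e+04·0.005 = 0 + j282.1 Ω
  Z2: Z = R = 2510 Ω
  Z3: Z = 1/(jωC) = -j/(ω·C) = 0 - j0.1772 Ω
Step 3 — With the output port shorted to ground, the output series arm Z2 runs from the junction to ground; the shunt arm Z3 also runs from the junction to ground. They appear in parallel: Z3 || Z2 = 1.251e-05 - j0.1772 Ω.
Step 4 — Series with input arm Z1: Z_in = Z1 + (Z3 || Z2) = 1.251e-05 + j281.9 Ω = 281.9∠90.0° Ω.
Step 5 — Source phasor: V = 139∠34.1° V = 115.1 + j77.93 V.
Step 6 — Current: I = V / Z = 0.2764 - j0.4082 A = 0.493∠-55.9° A.
Step 7 — Complex power: S = V·I* = 3.042e-06 + j68.53 VA.
Step 8 — Real power: P = Re(S) = 3.042e-06 W.
Step 9 — Reactive power: Q = Im(S) = 68.53 VAR.
Step 10 — Apparent power: |S| = 68.53 VA.
Step 11 — Power factor: PF = P/|S| = 4.439e-08 (lagging).

(a) P = 3.042e-06 W  (b) Q = 68.53 VAR  (c) S = 68.53 VA  (d) PF = 4.439e-08 (lagging)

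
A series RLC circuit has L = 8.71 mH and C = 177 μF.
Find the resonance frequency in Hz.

Step 1 — Resonance condition Im(Z)=0 gives ω₀ = 1/√(LC).
Step 2 — ω₀ = 1/√(0.00871·0.000177) = 805.4 rad/s.
Step 3 — f₀ = ω₀/(2π) = 128.2 Hz.

f₀ = 128.2 Hz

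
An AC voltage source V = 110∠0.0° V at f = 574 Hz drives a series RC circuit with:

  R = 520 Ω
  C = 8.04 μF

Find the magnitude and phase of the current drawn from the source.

Step 1 — Angular frequency: ω = 2π·f = 2π·574 = 3607 rad/s.
Step 2 — Component impedances:
  R: Z = R = 520 Ω
  C: Z = 1/(jωC) = -j/(ω·C) = 0 - j34.49 Ω
Step 3 — Series combination: Z_total = R + C = 520 - j34.49 Ω = 521.1∠-3.8° Ω.
Step 4 — Source phasor: V = 110∠0.0° V = 110 V.
Step 5 — Ohm's law: I = V / Z_total = (110) / (520 - j34.49) = 0.2106 + j0.01397 A.
Step 6 — Convert to polar: |I| = 0.2111 A, ∠I = 3.8°.

I = 0.2111∠3.8° A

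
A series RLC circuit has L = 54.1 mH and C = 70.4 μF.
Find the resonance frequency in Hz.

Step 1 — Resonance condition Im(Z)=0 gives ω₀ = 1/√(LC).
Step 2 — ω₀ = 1/√(0.0541·7.04e-05) = 512.4 rad/s.
Step 3 — f₀ = ω₀/(2π) = 81.55 Hz.

f₀ = 81.55 Hz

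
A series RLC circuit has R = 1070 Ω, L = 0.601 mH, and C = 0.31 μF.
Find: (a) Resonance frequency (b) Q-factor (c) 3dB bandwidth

Step 1 — Resonance: ω₀ = 1/√(LC) = 1/√(0.000601·3.1e-07) = 7.326e+04 rad/s.
Step 2 — f₀ = ω₀/(2π) = 1.166e+04 Hz.
Step 3 — Series Q: Q = ω₀L/R = 7.326e+04·0.000601/1070 = 0.04115.
Step 4 — Bandwidth: Δω = ω₀/Q = 1.78e+06 rad/s; BW = Δω/(2π) = 2.834e+05 Hz.

(a) f₀ = 1.166e+04 Hz  (b) Q = 0.04115  (c) BW = 2.834e+05 Hz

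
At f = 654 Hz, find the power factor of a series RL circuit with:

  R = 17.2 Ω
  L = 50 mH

Step 1 — Angular frequency: ω = 2π·f = 2π·654 = 4109 rad/s.
Step 2 — Component impedances:
  R: Z = R = 17.2 Ω
  L: Z = jωL = j·4109·0.05 = 0 + j205.5 Ω
Step 3 — Series combination: Z_total = R + L = 17.2 + j205.5 Ω = 206.2∠85.2° Ω.
Step 4 — Power factor: PF = cos(φ) = Re(Z)/|Z| = 17.2/206.18 = 0.08342.
Step 5 — Type: Im(Z) = 205.5 ⇒ lagging (phase φ = 85.2°).

PF = 0.08342 (lagging, φ = 85.2°)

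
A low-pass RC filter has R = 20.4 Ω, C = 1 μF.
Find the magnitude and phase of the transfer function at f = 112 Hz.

Step 1 — Angular frequency: ω = 2π·112 = 703.7 rad/s.
Step 2 — Transfer function: H(jω) = 1/(1 + jωRC).
Step 3 — Denominator: 1 + jωRC = 1 + j·703.7·20.4·1e-06 = 1 + j0.01436.
Step 4 — H = 0.9998 - j0.01435.
Step 5 — Magnitude: |H| = 0.9999 (-0.0 dB); phase: φ = -0.8°.

|H| = 0.9999 (-0.0 dB), φ = -0.8°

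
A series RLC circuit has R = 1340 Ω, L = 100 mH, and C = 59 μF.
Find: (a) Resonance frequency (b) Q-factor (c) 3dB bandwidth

Step 1 — Resonance condition Im(Z)=0 gives ω₀ = 1/√(LC).
Step 2 — ω₀ = 1/√(0.1·5.9e-05) = 411.7 rad/s.
Step 3 — f₀ = ω₀/(2π) = 65.52 Hz.
Step 4 — Series Q: Q = ω₀L/R = 411.7·0.1/1340 = 0.03072.
Step 5 — 3dB bandwidth: Δω = ω₀/Q = 1.34e+04 rad/s; BW = Δω/(2π) = 2133 Hz.

(a) f₀ = 65.52 Hz  (b) Q = 0.03072  (c) BW = 2133 Hz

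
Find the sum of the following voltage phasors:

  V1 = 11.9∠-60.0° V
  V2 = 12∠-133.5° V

Step 1 — Convert each phasor to rectangular form:
  V1 = 11.9·(cos(-60.0°) + j·sin(-60.0°)) = 5.95 - j10.31 V
  V2 = 12·(cos(-133.5°) + j·sin(-133.5°)) = -8.26 - j8.704 V
Step 2 — Sum components: V_total = -2.31 - j19.01 V.
Step 3 — Convert to polar: |V_total| = 19.15 V, ∠V_total = -96.9°.

V_total = 19.15∠-96.9° V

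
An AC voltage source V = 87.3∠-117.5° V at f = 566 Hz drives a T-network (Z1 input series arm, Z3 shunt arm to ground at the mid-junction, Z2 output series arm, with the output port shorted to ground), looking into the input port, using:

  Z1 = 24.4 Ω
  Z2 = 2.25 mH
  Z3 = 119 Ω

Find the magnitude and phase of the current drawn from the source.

Step 1 — Angular frequency: ω = 2π·f = 2π·566 = 3556 rad/s.
Step 2 — Component impedances:
  Z1: Z = R = 24.4 Ω
  Z2: Z = jωL = j·3556·0.00225 = 0 + j8.002 Ω
  Z3: Z = R = 119 Ω
Step 3 — With the output port shorted to ground, the output series arm Z2 runs from the junction to ground; the shunt arm Z3 also runs from the junction to ground. They appear in parallel: Z3 || Z2 = 0.5356 + j7.966 Ω.
Step 4 — Series with input arm Z1: Z_in = Z1 + (Z3 || Z2) = 24.94 + j7.966 Ω = 26.18∠17.7° Ω.
Step 5 — Source phasor: V = 87.3∠-117.5° V = -40.31 - j77.44 V.
Step 6 — Ohm's law: I = V / Z_total = (-40.31 - j77.44) / (24.94 + j7.966) = -2.367 - j2.349 A.
Step 7 — Convert to polar: |I| = 3.335 A, ∠I = -135.2°.

I = 3.335∠-135.2° A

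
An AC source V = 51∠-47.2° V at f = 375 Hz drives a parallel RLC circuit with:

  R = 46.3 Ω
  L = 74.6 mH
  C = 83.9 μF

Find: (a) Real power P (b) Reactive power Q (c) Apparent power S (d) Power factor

Step 1 — Angular frequency: ω = 2π·f = 2π·375 = 2356 rad/s.
Step 2 — Component impedances:
  R: Z = R = 46.3 Ω
  L: Z = jωL = j·2356·0.0746 = 0 + j175.8 Ω
  C: Z = 1/(jωC) = -j/(ω·C) = 0 - j5.059 Ω
Step 3 — Parallel combination: 1/Z_total = 1/R + 1/L + 1/C; Z_total = 0.5786 - j5.143 Ω = 5.176∠-83.6° Ω.
Step 4 — Source phasor: V = 51∠-47.2° V = 34.65 - j37.42 V.
Step 5 — Current: I = V / Z = 7.933 + j5.845 A = 9.854∠36.4° A.
Step 6 — Complex power: S = V·I* = 56.18 - j499.4 VA.
Step 7 — Real power: P = Re(S) = 56.18 W.
Step 8 — Reactive power: Q = Im(S) = -499.4 VAR.
Step 9 — Apparent power: |S| = 502.5 VA.
Step 10 — Power factor: PF = P/|S| = 0.1118 (leading).

(a) P = 56.18 W  (b) Q = -499.4 VAR  (c) S = 502.5 VA  (d) PF = 0.1118 (leading)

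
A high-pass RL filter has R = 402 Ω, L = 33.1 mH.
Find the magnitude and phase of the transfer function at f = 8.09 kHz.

Step 1 — Angular frequency: ω = 2π·8090 = 5.083e+04 rad/s.
Step 2 — Transfer function: H(jω) = jωL/(R + jωL).
Step 3 — Numerator jωL = j·1683; denominator R + jωL = 402 + j1683.
Step 4 — H = 0.946 + j0.226.
Step 5 — Magnitude: |H| = 0.9726 (-0.2 dB); phase: φ = 13.4°.

|H| = 0.9726 (-0.2 dB), φ = 13.4°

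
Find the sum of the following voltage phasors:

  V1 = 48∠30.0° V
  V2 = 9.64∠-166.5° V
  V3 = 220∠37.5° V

Step 1 — Convert each phasor to rectangular form:
  V1 = 48·(cos(30.0°) + j·sin(30.0°)) = 41.57 + j24 V
  V2 = 9.64·(cos(-166.5°) + j·sin(-166.5°)) = -9.374 - j2.25 V
  V3 = 220·(cos(37.5°) + j·sin(37.5°)) = 174.5 + j133.9 V
Step 2 — Sum components: V_total = 206.7 + j155.7 V.
Step 3 — Convert to polar: |V_total| = 258.8 V, ∠V_total = 37.0°.

V_total = 258.8∠37.0° V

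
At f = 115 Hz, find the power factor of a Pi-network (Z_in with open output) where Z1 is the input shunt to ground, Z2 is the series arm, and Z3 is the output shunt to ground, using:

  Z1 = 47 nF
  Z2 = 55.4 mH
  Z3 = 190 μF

Step 1 — Angular frequency: ω = 2π·f = 2π·115 = 722.6 rad/s.
Step 2 — Component impedances:
  Z1: Z = 1/(jωC) = -j/(ω·C) = 0 - j2.945e+04 Ω
  Z2: Z = jωL = j·722.6·0.0554 = 0 + j40.03 Ω
  Z3: Z = 1/(jωC) = -j/(ω·C) = 0 - j7.284 Ω
Step 3 — With open output, the series arm Z2 and the output shunt Z3 appear in series to ground: Z2 + Z3 = 0 + j32.75 Ω.
Step 4 — Parallel with input shunt Z1: Z_in = Z1 || (Z2 + Z3) = 0 + j32.78 Ω = 32.78∠90.0° Ω.
Step 5 — Power factor: PF = cos(φ) = Re(Z)/|Z| = -0/32.78 = -0.
Step 6 — Type: Im(Z) = 32.78 ⇒ lagging (phase φ = 90.0°).

PF = -0 (lagging, φ = 90.0°)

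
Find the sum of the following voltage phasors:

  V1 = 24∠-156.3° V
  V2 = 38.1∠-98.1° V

Step 1 — Convert each phasor to rectangular form:
  V1 = 24·(cos(-156.3°) + j·sin(-156.3°)) = -21.98 - j9.647 V
  V2 = 38.1·(cos(-98.1°) + j·sin(-98.1°)) = -5.368 - j37.72 V
Step 2 — Sum components: V_total = -27.34 - j47.37 V.
Step 3 — Convert to polar: |V_total| = 54.69 V, ∠V_total = -120.0°.

V_total = 54.69∠-120.0° V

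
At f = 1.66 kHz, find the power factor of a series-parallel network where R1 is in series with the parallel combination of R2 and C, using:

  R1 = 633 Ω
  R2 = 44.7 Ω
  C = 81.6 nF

Step 1 — Angular frequency: ω = 2π·f = 2π·1660 = 1.043e+04 rad/s.
Step 2 — Component impedances:
  R1: Z = R = 633 Ω
  R2: Z = R = 44.7 Ω
  C: Z = 1/(jωC) = -j/(ω·C) = 0 - j1175 Ω
Step 3 — Parallel branch: R2 || C = 1/(1/R2 + 1/C) = 44.64 - j1.698 Ω.
Step 4 — Series with R1: Z_total = R1 + (R2 || C) = 677.6 - j1.698 Ω = 677.6∠-0.1° Ω.
Step 5 — Power factor: PF = cos(φ) = Re(Z)/|Z| = 677.6/677.6 = 1.
Step 6 — Type: Im(Z) = -1.698 ⇒ leading (phase φ = -0.1°).

PF = 1 (leading, φ = -0.1°)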